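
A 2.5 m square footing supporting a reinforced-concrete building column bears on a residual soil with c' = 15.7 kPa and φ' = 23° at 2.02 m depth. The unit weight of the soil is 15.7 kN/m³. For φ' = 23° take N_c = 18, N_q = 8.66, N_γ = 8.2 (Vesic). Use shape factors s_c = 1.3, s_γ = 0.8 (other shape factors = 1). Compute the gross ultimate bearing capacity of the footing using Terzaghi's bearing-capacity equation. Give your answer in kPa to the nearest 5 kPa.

Effective surcharge at the founding depth q = γ·D_f = 15.7 × 2.02 = 31.714 kPa.
q_ult = c·N_c·s_c + q·N_q + 0.5·γ·B·N_γ·s_γ
     = 15.7 × 18 × 1.3 + 31.714 × 8.66 + 0.5 × 15.7 × 2.5 × 8.2 × 0.8
     = 367.38 + 274.64 + 128.74 = 770.76 kPa.

q_ult ≈ 770 kPa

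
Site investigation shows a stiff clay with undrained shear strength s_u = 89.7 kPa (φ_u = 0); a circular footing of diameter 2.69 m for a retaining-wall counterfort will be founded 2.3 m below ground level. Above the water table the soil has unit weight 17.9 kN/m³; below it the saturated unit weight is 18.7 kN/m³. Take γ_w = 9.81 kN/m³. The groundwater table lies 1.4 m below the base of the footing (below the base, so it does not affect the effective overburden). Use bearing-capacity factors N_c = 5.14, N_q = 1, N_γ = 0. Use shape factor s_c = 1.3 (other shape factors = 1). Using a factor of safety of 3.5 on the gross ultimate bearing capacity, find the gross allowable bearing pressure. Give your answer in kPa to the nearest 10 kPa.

Overburden at base level: q = 17.9 × 2.3 = 41.17 kPa.
Cohesion term c·N_c·s_c = 89.7 × 5.14 × 1.3 = 599.38 kPa; surcharge term q·N_q = 41.17 × 1 = 41.17 kPa.
q_ult = 599.38 + 41.17 = 640.55 kPa.
q_all = 640.55 / 3.5 = 183.01 kPa.

q_all ≈ 180 kPa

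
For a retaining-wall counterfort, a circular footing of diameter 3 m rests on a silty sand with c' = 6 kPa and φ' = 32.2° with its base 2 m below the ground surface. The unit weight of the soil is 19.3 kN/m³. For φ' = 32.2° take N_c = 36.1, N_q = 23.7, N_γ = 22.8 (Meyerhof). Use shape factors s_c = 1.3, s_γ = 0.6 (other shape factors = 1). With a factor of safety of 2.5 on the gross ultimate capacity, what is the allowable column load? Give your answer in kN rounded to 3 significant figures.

q = γ·D_f = 19.3 × 2 = 38.6 kPa.
c·N_c·s_c = 6 × 36.1 × 1.3 = 281.58 kPa
q·N_q = 38.6 × 23.7 = 914.82 kPa
0.5·γ·B·N_γ·s_γ = 0.5 × 19.3 × 3 × 22.8 × 0.6 = 396.04 kPa
q_ult = 281.58 + 914.82 + 396.04 = 1592.4 kPa.
Gross allowable pressure q_all = 1592.4 / 2.5 = 636.97 kPa.
Footing area = 7.0686 m², so allowable column load = 636.97 × 7.0686 = 4502.5 kN.

P_all ≈ 4500 kN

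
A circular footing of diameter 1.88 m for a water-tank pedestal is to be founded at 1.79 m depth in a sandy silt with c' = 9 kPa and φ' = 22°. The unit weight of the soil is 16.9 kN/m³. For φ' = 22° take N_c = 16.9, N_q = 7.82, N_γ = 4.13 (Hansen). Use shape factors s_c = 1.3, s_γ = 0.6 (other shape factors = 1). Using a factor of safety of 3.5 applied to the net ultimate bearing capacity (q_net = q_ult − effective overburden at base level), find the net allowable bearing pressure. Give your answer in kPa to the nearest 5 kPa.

Effective surcharge at the founding depth q = γ·D_f = 16.9 × 1.79 = 30.251 kPa.
q_ult = c·N_c·s_c + q·N_q + 0.5·γ·B·N_γ·s_γ
     = 9 × 16.9 × 1.3 + 30.251 × 7.82 + 0.5 × 16.9 × 1.88 × 4.13 × 0.6
     = 197.73 + 236.56 + 39.366 = 473.66 kPa.
Net ultimate: q_net = 473.66 − 30.251 = 443.41 kPa.
q_all(net) = 443.41 / 3.5 = 126.69 kPa.

q_all(net) ≈ 125 kPa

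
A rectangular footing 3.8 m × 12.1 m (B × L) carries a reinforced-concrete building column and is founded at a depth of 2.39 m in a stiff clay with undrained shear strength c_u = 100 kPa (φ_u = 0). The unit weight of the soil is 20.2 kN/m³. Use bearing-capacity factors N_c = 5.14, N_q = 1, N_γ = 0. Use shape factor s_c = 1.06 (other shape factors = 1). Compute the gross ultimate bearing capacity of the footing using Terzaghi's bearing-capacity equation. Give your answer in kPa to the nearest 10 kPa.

q_ult ≈ 590 kPa

Effective surcharge at the founding depth q = γ·D_f = 20.2 × 2.39 = 48.278 kPa.
q_ult = c·N_c·s_c + q·N_q
     = 100 × 5.14 × 1.06 + 48.278 × 1
     = 544.84 + 48.278 = 593.12 kPa.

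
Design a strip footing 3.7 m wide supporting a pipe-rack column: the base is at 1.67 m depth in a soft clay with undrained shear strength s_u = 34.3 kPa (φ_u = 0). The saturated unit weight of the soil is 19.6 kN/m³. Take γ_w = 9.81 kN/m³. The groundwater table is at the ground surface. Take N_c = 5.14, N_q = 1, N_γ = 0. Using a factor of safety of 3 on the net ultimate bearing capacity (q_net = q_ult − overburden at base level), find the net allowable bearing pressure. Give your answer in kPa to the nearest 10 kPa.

γ' = 19.6 − 9.81 = 9.79 kN/m³ (submerged throughout). q = 9.79 × 1.67 = 16.349 kPa.
c·N_c = 34.3 × 5.14 = 176.3 kPa
q·N_q = 16.349 × 1 = 16.349 kPa
q_ult = 176.3 + 16.349 = 192.65 kPa.
q_net = 192.65 − 16.349 = 176.3 kPa.
q_all(net) = 176.3 / 3 = 58.767 kPa.

q_all(net) ≈ 60 kPa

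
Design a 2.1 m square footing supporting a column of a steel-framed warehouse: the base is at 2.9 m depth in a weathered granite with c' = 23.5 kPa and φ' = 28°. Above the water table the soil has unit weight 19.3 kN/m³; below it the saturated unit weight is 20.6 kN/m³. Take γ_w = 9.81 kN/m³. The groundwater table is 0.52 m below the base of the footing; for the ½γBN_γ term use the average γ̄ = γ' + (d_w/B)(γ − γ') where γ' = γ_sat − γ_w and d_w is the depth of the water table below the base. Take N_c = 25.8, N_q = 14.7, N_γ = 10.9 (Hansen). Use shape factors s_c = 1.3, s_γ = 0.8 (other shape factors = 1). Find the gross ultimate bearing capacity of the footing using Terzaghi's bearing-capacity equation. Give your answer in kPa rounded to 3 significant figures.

Overburden at base level: q = 19.3 × 2.9 = 55.97 kPa.
The water table is 0.52 m below the base (< B = 2.1 m), so the ½γBN_γ term uses γ̄ = γ' + (d_w/B)(γ − γ') = 10.79 + (0.52/2.1)(19.3 − 10.79) = 12.897 kN/m³.
Cohesion term c·N_c·s_c = 23.5 × 25.8 × 1.3 = 788.19 kPa; surcharge term q·N_q = 55.97 × 14.7 = 822.76 kPa; self-weight term 0.5·γ·B·N_γ·s_γ = 0.5 × 12.897 × 2.1 × 10.9 × 0.8 = 118.09 kPa.
q_ult = 788.19 + 822.76 + 118.09 = 1729 kPa.

q_ult ≈ 1730 kPa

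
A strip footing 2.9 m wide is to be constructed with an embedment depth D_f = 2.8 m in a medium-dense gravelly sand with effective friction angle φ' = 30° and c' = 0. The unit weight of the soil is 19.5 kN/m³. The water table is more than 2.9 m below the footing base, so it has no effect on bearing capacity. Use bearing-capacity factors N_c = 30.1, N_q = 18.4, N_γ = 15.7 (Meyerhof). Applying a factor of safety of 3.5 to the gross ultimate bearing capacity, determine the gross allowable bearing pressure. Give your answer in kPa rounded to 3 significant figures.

Effective surcharge at the founding depth q = γ·D_f = 19.5 × 2.8 = 54.6 kPa.
q_ult = q·N_q + 0.5·γ·B·N_γ
     = 54.6 × 18.4 + 0.5 × 19.5 × 2.9 × 15.7
     = 1004.6 + 443.92 = 1448.6 kPa.
q_all = q_ult / FS = 1448.6 / 3.5 = 413.87 kPa.

q_all ≈ 414 kPa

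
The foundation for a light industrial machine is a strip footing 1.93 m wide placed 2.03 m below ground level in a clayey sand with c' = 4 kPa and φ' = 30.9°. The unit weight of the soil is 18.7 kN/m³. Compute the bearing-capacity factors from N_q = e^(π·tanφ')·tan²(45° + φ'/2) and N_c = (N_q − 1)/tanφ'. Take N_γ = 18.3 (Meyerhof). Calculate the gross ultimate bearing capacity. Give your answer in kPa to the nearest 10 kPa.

q_ult ≈ 1230 kPa

tan30.9° = 0.5985, so N_q = e^(π×0.5985)·tan²(60.45°) = 6.555 × 3.111 = 20.39.
N_c = (20.39 − 1)/tan30.9° = 32.41.
q = γ·D_f = 18.7 × 2.03 = 37.961 kPa.
c·N_c = 4 × 32.406 = 129.62 kPa
q·N_q = 37.961 × 20.394 = 774.19 kPa
0.5·γ·B·N_γ = 0.5 × 18.7 × 1.93 × 18.3 = 330.23 kPa
q_ult = 129.62 + 774.19 + 330.23 = 1234 kPa.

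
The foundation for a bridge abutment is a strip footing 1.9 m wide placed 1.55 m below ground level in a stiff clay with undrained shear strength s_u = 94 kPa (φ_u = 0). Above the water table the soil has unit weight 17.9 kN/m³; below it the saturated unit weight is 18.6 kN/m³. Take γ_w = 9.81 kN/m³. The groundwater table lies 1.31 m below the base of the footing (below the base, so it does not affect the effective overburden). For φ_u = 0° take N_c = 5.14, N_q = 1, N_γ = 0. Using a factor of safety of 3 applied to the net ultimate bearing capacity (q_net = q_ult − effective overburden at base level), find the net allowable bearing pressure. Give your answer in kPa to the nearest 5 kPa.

Overburden at base level: q = 17.9 × 1.55 = 27.745 kPa.
Cohesion term c·N_c = 94 × 5.14 = 483.16 kPa; surcharge term q·N_q = 27.745 × 1 = 27.745 kPa.
q_ult = 483.16 + 27.745 = 510.9 kPa.
Net ultimate: q_net = 510.9 − 27.745 = 483.16 kPa.
q_all(net) = 483.16 / 3 = 161.05 kPa.

q_all(net) ≈ 160 kPa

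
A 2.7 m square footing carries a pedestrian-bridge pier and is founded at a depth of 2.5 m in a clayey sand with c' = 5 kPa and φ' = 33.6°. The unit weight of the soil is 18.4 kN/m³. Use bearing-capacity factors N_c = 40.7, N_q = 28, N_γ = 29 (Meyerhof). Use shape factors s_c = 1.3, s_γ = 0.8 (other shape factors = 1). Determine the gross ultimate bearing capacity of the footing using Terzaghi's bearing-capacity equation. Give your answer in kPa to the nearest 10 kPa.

q = γ·D_f = 18.4 × 2.5 = 46 kPa.
c·N_c·s_c = 5 × 40.7 × 1.3 = 264.55 kPa
q·N_q = 46 × 28 = 1288 kPa
0.5·γ·B·N_γ·s_γ = 0.5 × 18.4 × 2.7 × 29 × 0.8 = 576.29 kPa
q_ult = 264.55 + 1288 + 576.29 = 2128.8 kPa.

q_ult ≈ 2130 kPa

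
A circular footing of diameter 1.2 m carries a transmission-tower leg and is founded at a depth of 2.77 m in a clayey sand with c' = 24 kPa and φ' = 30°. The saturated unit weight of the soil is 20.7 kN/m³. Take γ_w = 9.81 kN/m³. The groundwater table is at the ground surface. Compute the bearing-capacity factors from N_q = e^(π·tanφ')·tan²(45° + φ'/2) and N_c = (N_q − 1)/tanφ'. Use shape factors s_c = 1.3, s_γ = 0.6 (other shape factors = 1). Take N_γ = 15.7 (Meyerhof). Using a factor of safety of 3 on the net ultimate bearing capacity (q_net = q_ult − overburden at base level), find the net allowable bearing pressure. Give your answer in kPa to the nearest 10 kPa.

N_q = e^(π·tan30°)·tan²(60°) = 18.4; N_c = (N_q − 1)/tanφ' = 30.14.
With the water table at the surface the whole profile is submerged: γ' = 20.7 − 9.81 = 10.89 kN/m³, so q = γ'·D_f = 30.165 kPa; the same γ' applies in the ½γBN_γ term.
q_ult = c·N_c·s_c + q·N_q + 0.5·γ·B·N_γ·s_γ
     = 24 × 30.14 × 1.3 + 30.165 × 18.401 + 0.5 × 10.89 × 1.2 × 15.7 × 0.6
     = 940.36 + 555.08 + 61.55 = 1557 kPa.
q_net = 1557 − 30.165 = 1526.8 kPa.
q_all(net) = 1526.8 / 3 = 508.94 kPa.

q_all(net) ≈ 510 kPa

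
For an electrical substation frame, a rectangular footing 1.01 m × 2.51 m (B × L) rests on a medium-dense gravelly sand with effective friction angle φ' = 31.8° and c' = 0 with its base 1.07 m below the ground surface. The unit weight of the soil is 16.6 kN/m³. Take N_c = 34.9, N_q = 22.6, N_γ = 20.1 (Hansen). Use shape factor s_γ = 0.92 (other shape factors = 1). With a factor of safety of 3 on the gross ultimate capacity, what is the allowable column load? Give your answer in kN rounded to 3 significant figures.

P_all ≈ 470 kN

q = γ·D_f = 16.6 × 1.07 = 17.762 kPa.
q·N_q = 17.762 × 22.6 = 401.42 kPa
0.5·γ·B·N_γ·s_γ = 0.5 × 16.6 × 1.01 × 20.1 × 0.92 = 155.02 kPa
q_ult = 401.42 + 155.02 = 556.44 kPa.
Gross allowable pressure q_all = 556.44 / 3 = 185.48 kPa.
Footing area = 2.5351 m², so allowable column load = 185.48 × 2.5351 = 470.21 kN.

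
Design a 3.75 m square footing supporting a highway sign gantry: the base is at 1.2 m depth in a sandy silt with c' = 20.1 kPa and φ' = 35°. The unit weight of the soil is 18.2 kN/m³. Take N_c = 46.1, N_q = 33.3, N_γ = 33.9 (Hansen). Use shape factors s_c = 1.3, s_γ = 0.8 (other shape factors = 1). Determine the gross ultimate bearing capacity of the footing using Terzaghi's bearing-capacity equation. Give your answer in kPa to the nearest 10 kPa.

q_ult ≈ 2860 kPa

Effective surcharge at the founding depth q = γ·D_f = 18.2 × 1.2 = 21.84 kPa.
q_ult = c·N_c·s_c + q·N_q + 0.5·γ·B·N_γ·s_γ
     = 20.1 × 46.1 × 1.3 + 21.84 × 33.3 + 0.5 × 18.2 × 3.75 × 33.9 × 0.8
     = 1204.6 + 727.27 + 925.47 = 2857.3 kPa.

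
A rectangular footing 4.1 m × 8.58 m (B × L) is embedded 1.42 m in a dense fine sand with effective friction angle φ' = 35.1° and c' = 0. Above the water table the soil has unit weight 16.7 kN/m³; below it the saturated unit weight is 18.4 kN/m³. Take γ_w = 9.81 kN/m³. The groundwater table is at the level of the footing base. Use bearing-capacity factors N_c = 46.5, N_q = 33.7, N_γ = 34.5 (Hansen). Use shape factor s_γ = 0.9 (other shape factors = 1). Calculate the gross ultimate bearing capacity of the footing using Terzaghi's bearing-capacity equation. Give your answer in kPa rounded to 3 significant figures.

q = γ·D_f = 16.7 × 1.42 = 23.714 kPa.
For the ½γBN_γ term take γ' = 18.4 − 9.81 = 8.59 kN/m³ (soil below base is submerged).
q·N_q = 23.714 × 33.7 = 799.16 kPa
0.5·γ·B·N_γ·s_γ = 0.5 × 8.59 × 4.1 × 34.5 × 0.9 = 546.77 kPa
q_ult = 799.16 + 546.77 = 1345.9 kPa.

q_ult ≈ 1350 kPa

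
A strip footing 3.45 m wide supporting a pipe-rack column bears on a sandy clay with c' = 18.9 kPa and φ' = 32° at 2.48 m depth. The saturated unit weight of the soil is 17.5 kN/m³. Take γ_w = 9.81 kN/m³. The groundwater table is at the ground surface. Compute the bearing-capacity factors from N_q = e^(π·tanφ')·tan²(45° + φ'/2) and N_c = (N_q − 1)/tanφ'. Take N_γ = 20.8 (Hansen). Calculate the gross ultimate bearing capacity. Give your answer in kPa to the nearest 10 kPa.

q_ult ≈ 1390 kPa

tan32° = 0.6249, so N_q = e^(π×0.6249)·tan²(61°) = 7.121 × 3.255 = 23.18.
N_c = (23.18 − 1)/tan32° = 35.49.
With the water table at the surface the whole profile is submerged: γ' = 17.5 − 9.81 = 7.69 kN/m³, so q = γ'·D_f = 19.071 kPa; the same γ' applies in the ½γBN_γ term.
q_ult = c·N_c + q·N_q + 0.5·γ·B·N_γ
     = 18.9 × 35.49 + 19.071 × 23.177 + 0.5 × 7.69 × 3.45 × 20.8
     = 670.77 + 442.01 + 275.92 = 1388.7 kPa.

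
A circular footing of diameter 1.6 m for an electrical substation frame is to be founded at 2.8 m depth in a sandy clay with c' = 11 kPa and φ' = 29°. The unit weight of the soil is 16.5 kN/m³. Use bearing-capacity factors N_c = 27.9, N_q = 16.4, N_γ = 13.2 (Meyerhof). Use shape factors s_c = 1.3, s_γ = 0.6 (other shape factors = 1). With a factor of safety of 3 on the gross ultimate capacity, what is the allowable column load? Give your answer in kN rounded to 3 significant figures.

Effective surcharge at the founding depth q = γ·D_f = 16.5 × 2.8 = 46.2 kPa.
q_ult = c·N_c·s_c + q·N_q + 0.5·γ·B·N_γ·s_γ
     = 11 × 27.9 × 1.3 + 46.2 × 16.4 + 0.5 × 16.5 × 1.6 × 13.2 × 0.6
     = 398.97 + 757.68 + 104.54 = 1261.2 kPa.
Gross allowable pressure q_all = 1261.2 / 3 = 420.4 kPa.
Footing area = 2.0106 m², so allowable column load = 420.4 × 2.0106 = 845.25 kN.

P_all ≈ 845 kN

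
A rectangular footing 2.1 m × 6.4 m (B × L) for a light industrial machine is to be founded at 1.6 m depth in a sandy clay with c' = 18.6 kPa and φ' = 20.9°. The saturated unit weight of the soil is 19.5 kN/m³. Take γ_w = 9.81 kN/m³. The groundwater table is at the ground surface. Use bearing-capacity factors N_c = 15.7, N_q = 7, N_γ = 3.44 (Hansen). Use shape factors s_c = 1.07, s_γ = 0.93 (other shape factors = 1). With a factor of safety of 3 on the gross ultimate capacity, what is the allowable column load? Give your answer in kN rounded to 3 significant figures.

With the water table at the surface the whole profile is submerged: γ' = 19.5 − 9.81 = 9.69 kN/m³, so q = γ'·D_f = 15.504 kPa; the same γ' applies in the ½γBN_γ term.
q_ult = c·N_c·s_c + q·N_q + 0.5·γ·B·N_γ·s_γ
     = 18.6 × 15.7 × 1.07 + 15.504 × 7 + 0.5 × 9.69 × 2.1 × 3.44 × 0.93
     = 312.46 + 108.53 + 32.55 = 453.54 kPa.
Gross allowable pressure q_all = 453.54 / 3 = 151.18 kPa.
Footing area = 13.44 m², so allowable column load = 151.18 × 13.44 = 2031.9 kN.

P_all ≈ 2030 kN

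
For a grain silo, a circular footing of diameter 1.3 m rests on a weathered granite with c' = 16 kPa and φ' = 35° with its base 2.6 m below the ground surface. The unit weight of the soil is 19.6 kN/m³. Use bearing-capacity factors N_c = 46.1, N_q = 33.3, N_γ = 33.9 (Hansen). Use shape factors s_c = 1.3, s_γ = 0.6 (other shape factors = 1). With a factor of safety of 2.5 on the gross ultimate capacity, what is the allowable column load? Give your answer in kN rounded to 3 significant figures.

Effective surcharge at the founding depth q = γ·D_f = 19.6 × 2.6 = 50.96 kPa.
q_ult = c·N_c·s_c + q·N_q + 0.5·γ·B·N_γ·s_γ
     = 16 × 46.1 × 1.3 + 50.96 × 33.3 + 0.5 × 19.6 × 1.3 × 33.9 × 0.6
     = 958.88 + 1697 + 259.13 = 2915 kPa.
Gross allowable pressure q_all = 2915 / 2.5 = 1166 kPa.
Footing area = 1.3273 m², so allowable column load = 1166 × 1.3273 = 1547.6 kN.

P_all ≈ 1550 kN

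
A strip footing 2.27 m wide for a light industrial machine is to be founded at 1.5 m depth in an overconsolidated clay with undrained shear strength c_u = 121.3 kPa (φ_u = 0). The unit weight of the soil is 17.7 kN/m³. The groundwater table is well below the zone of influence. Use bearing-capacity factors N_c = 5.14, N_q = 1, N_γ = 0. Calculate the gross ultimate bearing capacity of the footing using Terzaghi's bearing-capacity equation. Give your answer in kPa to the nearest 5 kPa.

q_ult ≈ 650 kPa

Effective surcharge at the founding depth q = γ·D_f = 17.7 × 1.5 = 26.55 kPa.
q_ult = c·N_c + q·N_q
     = 121.3 × 5.14 + 26.55 × 1
     = 623.48 + 26.55 = 650.03 kPa.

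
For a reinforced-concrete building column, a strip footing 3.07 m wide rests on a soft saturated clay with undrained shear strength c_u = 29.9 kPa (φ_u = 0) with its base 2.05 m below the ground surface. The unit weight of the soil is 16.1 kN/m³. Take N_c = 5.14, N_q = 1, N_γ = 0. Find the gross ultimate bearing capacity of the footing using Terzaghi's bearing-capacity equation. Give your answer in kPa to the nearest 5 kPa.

Effective surcharge at the founding depth q = γ·D_f = 16.1 × 2.05 = 33.005 kPa.
q_ult = c·N_c + q·N_q
     = 29.9 × 5.14 + 33.005 × 1
     = 153.69 + 33.005 = 186.69 kPa.

q_ult ≈ 185 kPa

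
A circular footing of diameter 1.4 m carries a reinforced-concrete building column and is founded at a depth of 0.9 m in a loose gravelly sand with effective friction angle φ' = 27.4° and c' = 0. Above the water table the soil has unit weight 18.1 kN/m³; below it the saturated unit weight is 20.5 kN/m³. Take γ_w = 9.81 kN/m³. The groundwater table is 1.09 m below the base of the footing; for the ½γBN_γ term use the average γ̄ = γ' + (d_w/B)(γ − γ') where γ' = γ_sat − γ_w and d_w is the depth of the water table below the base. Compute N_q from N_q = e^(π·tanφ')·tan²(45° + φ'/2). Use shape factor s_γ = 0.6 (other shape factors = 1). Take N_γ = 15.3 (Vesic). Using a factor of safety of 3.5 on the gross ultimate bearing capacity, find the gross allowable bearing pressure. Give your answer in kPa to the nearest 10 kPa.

N_q = e^(π·tan27.4°)·tan²(58.7°) = 13.78.
q = γ·D_f = 18.1 × 0.9 = 16.29 kPa.
γ' = 10.69 kN/m³; averaging over the depth B below the base, γ̄ = γ' + (d_w/B)(γ − γ') = 16.459 kN/m³.
q·N_q = 16.29 × 13.785 = 224.56 kPa
0.5·γ·B·N_γ·s_γ = 0.5 × 16.459 × 1.4 × 15.3 × 0.6 = 105.77 kPa
q_ult = 224.56 + 105.77 = 330.32 kPa.
q_all = 330.32 / 3.5 = 94.378 kPa.

q_all ≈ 90 kPa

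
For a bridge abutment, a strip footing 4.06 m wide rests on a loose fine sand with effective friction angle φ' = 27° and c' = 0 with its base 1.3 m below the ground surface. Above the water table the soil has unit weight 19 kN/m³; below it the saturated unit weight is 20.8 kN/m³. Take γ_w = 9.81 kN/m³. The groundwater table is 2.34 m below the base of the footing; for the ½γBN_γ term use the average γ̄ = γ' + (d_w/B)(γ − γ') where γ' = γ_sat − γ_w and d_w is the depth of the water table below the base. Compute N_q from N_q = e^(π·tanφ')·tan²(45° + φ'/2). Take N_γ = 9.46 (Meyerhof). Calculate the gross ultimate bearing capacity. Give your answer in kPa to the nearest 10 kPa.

q_ult ≈ 630 kPa

tan27° = 0.5095, so N_q = e^(π×0.5095)·tan²(58.5°) = 4.957 × 2.663 = 13.2.
q = γ·D_f = 19 × 1.3 = 24.7 kPa.
γ' = 10.99 kN/m³; averaging over the depth B below the base, γ̄ = γ' + (d_w/B)(γ − γ') = 15.607 kN/m³.
q·N_q = 24.7 × 13.199 = 326.02 kPa
0.5·γ·B·N_γ = 0.5 × 15.607 × 4.06 × 9.46 = 299.71 kPa
q_ult = 326.02 + 299.71 = 625.72 kPa.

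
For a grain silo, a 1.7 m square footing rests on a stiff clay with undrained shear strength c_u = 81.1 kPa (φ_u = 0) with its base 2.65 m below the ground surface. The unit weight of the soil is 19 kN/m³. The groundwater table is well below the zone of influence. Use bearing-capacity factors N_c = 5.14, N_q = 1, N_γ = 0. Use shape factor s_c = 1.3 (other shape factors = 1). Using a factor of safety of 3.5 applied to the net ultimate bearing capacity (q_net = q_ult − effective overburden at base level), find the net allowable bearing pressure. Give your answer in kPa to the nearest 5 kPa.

q_all(net) ≈ 155 kPa

q = γ·D_f = 19 × 2.65 = 50.35 kPa.
c·N_c·s_c = 81.1 × 5.14 × 1.3 = 541.91 kPa
q·N_q = 50.35 × 1 = 50.35 kPa
q_ult = 541.91 + 50.35 = 592.26 kPa.
Net ultimate: q_net = 592.26 − 50.35 = 541.91 kPa.
q_all(net) = 541.91 / 3.5 = 154.83 kPa.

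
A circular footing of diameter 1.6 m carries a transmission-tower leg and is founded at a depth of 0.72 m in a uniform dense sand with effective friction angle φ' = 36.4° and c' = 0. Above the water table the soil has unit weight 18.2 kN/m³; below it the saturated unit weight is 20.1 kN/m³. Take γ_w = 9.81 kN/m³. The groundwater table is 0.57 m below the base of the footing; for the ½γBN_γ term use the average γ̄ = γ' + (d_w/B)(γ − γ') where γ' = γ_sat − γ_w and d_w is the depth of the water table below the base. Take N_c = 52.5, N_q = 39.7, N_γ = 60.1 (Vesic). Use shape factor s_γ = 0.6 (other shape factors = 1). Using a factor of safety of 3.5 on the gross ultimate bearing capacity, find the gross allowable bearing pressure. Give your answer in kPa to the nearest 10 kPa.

q_all ≈ 260 kPa

Overburden at base level: q = 18.2 × 0.72 = 13.104 kPa.
The water table is 0.57 m below the base (< B = 1.6 m), so the ½γBN_γ term uses γ̄ = γ' + (d_w/B)(γ − γ') = 10.29 + (0.57/1.6)(18.2 − 10.29) = 13.108 kN/m³.
Surcharge term q·N_q = 13.104 × 39.7 = 520.23 kPa; self-weight term 0.5·γ·B·N_γ·s_γ = 0.5 × 13.108 × 1.6 × 60.1 × 0.6 = 378.14 kPa.
q_ult = 520.23 + 378.14 = 898.37 kPa.
q_all = 898.37 / 3.5 = 256.68 kPa.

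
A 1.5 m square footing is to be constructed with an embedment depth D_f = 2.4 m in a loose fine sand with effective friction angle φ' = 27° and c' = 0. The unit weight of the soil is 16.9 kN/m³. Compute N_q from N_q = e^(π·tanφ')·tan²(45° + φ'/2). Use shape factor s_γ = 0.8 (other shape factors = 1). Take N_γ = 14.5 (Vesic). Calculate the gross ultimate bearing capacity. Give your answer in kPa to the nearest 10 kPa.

tan27° = 0.5095, so N_q = e^(π×0.5095)·tan²(58.5°) = 4.957 × 2.663 = 13.2.
Effective surcharge at the founding depth q = γ·D_f = 16.9 × 2.4 = 40.56 kPa.
q_ult = q·N_q + 0.5·γ·B·N_γ·s_γ
     = 40.56 × 13.199 + 0.5 × 16.9 × 1.5 × 14.5 × 0.8
     = 535.36 + 147.03 = 682.39 kPa.

q_ult ≈ 680 kPa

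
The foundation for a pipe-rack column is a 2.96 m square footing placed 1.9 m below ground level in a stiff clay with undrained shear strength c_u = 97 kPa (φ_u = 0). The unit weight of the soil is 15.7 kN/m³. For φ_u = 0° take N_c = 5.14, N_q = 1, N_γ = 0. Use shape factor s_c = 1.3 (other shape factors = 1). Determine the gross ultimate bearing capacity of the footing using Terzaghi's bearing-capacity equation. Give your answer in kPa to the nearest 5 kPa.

q_ult ≈ 680 kPa

Overburden at base level: q = 15.7 × 1.9 = 29.83 kPa.
Cohesion term c·N_c·s_c = 97 × 5.14 × 1.3 = 648.15 kPa; surcharge term q·N_q = 29.83 × 1 = 29.83 kPa.
q_ult = 648.15 + 29.83 = 677.98 kPa.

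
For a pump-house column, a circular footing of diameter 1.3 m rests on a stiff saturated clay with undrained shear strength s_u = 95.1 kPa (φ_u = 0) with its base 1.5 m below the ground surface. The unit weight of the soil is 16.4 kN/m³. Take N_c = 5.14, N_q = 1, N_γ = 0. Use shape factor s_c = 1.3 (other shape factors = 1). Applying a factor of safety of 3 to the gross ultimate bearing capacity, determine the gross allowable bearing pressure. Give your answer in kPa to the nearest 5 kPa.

Overburden at base level: q = 16.4 × 1.5 = 24.6 kPa.
Cohesion term c·N_c·s_c = 95.1 × 5.14 × 1.3 = 635.46 kPa; surcharge term q·N_q = 24.6 × 1 = 24.6 kPa.
q_ult = 635.46 + 24.6 = 660.06 kPa.
q_all = q_ult / FS = 660.06 / 3 = 220.02 kPa.

q_all ≈ 220 kPa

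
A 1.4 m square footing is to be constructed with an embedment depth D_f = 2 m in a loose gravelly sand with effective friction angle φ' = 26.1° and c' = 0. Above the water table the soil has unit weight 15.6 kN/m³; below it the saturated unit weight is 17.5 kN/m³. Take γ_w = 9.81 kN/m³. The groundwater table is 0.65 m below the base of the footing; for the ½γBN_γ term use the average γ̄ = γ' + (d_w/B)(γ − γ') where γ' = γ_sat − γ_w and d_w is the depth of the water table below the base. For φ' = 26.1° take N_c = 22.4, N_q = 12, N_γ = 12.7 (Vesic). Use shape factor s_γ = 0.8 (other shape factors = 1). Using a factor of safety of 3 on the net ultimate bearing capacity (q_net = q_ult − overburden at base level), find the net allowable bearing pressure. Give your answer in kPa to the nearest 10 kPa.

Overburden at base level: q = 15.6 × 2 = 31.2 kPa.
The water table is 0.65 m below the base (< B = 1.4 m), so the ½γBN_γ term uses γ̄ = γ' + (d_w/B)(γ − γ') = 7.69 + (0.65/1.4)(15.6 − 7.69) = 11.363 kN/m³.
Surcharge term q·N_q = 31.2 × 12 = 374.4 kPa; self-weight term 0.5·γ·B·N_γ·s_γ = 0.5 × 11.363 × 1.4 × 12.7 × 0.8 = 80.81 kPa.
q_ult = 374.4 + 80.81 = 455.21 kPa.
q_net = 455.21 − 31.2 = 424.01 kPa.
q_all(net) = 424.01 / 3 = 141.34 kPa.

q_all(net) ≈ 140 kPa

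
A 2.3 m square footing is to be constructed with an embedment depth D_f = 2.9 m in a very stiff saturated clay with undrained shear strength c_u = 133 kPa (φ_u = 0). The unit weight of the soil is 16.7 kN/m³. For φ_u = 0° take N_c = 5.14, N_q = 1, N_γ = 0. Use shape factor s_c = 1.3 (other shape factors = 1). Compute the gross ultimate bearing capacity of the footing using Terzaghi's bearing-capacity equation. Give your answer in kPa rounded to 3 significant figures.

Overburden at base level: q = 16.7 × 2.9 = 48.43 kPa.
Cohesion term c·N_c·s_c = 133 × 5.14 × 1.3 = 888.71 kPa; surcharge term q·N_q = 48.43 × 1 = 48.43 kPa.
q_ult = 888.71 + 48.43 = 937.14 kPa.

q_ult ≈ 937 kPa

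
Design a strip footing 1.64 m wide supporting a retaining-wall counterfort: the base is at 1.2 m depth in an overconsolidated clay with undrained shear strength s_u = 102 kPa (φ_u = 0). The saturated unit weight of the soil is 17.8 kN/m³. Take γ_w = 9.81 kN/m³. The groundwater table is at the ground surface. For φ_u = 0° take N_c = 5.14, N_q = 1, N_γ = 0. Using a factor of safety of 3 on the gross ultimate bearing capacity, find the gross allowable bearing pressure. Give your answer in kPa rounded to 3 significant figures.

q_all ≈ 178 kPa

Water table at ground surface, so effective unit weight γ' = 17.8 − 9.81 = 7.99 kN/m³ is used throughout; overburden q = 7.99 × 1.2 = 9.588 kPa.
Cohesion term c·N_c = 102 × 5.14 = 524.28 kPa; surcharge term q·N_q = 9.588 × 1 = 9.588 kPa.
q_ult = 524.28 + 9.588 = 533.87 kPa.
q_all = 533.87 / 3 = 177.96 kPa.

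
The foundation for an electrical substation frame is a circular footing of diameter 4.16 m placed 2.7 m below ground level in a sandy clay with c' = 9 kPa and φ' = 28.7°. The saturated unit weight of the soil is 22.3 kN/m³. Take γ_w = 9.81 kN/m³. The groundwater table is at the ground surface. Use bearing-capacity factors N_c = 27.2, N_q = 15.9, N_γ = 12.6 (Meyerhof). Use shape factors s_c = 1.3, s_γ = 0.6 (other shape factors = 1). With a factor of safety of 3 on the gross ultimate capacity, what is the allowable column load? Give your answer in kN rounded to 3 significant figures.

P_all ≈ 4760 kN

With the water table at the surface the whole profile is submerged: γ' = 22.3 − 9.81 = 12.49 kN/m³, so q = γ'·D_f = 33.723 kPa; the same γ' applies in the ½γBN_γ term.
q_ult = c·N_c·s_c + q·N_q + 0.5·γ·B·N_γ·s_γ
     = 9 × 27.2 × 1.3 + 33.723 × 15.9 + 0.5 × 12.49 × 4.16 × 12.6 × 0.6
     = 318.24 + 536.2 + 196.4 = 1050.8 kPa.
Gross allowable pressure q_all = 1050.8 / 3 = 350.28 kPa.
Footing area = 13.5918 m², so allowable column load = 350.28 × 13.5918 = 4760.9 kN.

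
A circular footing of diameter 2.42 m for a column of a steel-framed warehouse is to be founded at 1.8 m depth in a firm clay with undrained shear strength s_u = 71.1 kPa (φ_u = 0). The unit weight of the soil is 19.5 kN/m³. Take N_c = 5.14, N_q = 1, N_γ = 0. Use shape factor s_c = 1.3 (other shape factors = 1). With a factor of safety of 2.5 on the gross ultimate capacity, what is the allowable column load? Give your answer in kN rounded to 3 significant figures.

P_all ≈ 939 kN

q = γ·D_f = 19.5 × 1.8 = 35.1 kPa.
c·N_c·s_c = 71.1 × 5.14 × 1.3 = 475.09 kPa
q·N_q = 35.1 × 1 = 35.1 kPa
q_ult = 475.09 + 35.1 = 510.19 kPa.
Gross allowable pressure q_all = 510.19 / 2.5 = 204.08 kPa.
Footing area = 4.5996 m², so allowable column load = 204.08 × 4.5996 = 938.67 kN.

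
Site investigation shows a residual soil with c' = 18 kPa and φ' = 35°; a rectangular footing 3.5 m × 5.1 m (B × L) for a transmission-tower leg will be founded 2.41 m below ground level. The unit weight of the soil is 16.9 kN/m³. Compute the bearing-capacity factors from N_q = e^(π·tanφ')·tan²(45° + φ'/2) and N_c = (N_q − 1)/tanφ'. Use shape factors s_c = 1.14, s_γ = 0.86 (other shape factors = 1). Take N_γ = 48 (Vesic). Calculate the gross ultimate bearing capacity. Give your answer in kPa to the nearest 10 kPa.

tan35° = 0.7002, so N_q = e^(π×0.7002)·tan²(62.5°) = 9.023 × 3.69 = 33.3.
N_c = (33.3 − 1)/tan35° = 46.12.
Overburden at base level: q = 16.9 × 2.41 = 40.729 kPa.
Cohesion term c·N_c·s_c = 18 × 46.124 × 1.14 = 946.46 kPa; surcharge term q·N_q = 40.729 × 33.296 = 1356.1 kPa; self-weight term 0.5·γ·B·N_γ·s_γ = 0.5 × 16.9 × 3.5 × 48 × 0.86 = 1220.9 kPa.
q_ult = 946.46 + 1356.1 + 1220.9 = 3523.4 kPa.

q_ult ≈ 3520 kPa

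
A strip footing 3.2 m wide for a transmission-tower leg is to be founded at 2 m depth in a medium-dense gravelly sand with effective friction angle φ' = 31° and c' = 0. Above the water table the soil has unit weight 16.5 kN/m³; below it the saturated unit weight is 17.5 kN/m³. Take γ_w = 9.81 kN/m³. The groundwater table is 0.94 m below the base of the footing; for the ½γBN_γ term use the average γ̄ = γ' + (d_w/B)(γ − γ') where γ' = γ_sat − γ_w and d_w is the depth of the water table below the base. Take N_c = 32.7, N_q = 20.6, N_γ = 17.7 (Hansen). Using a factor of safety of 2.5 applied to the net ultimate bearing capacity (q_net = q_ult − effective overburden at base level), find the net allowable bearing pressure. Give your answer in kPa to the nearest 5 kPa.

q = γ·D_f = 16.5 × 2 = 33 kPa.
γ' = 7.69 kN/m³; averaging over the depth B below the base, γ̄ = γ' + (d_w/B)(γ − γ') = 10.278 kN/m³.
q·N_q = 33 × 20.6 = 679.8 kPa
0.5·γ·B·N_γ = 0.5 × 10.278 × 3.2 × 17.7 = 291.07 kPa
q_ult = 679.8 + 291.07 = 970.87 kPa.
Net ultimate: q_net = 970.87 − 33 = 937.87 kPa.
q_all(net) = 937.87 / 2.5 = 375.15 kPa.

q_all(net) ≈ 375 kPa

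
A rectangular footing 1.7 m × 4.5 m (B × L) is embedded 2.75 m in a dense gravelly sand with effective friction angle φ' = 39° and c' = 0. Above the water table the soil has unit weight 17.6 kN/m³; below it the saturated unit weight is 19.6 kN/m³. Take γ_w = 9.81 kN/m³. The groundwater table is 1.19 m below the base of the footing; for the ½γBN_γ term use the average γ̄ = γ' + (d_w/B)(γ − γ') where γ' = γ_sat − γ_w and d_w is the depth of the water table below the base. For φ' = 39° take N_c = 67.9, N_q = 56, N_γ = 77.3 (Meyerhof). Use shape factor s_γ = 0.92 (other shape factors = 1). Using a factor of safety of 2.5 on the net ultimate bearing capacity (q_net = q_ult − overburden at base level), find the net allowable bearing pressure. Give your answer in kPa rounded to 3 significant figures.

q = γ·D_f = 17.6 × 2.75 = 48.4 kPa.
γ' = 9.79 kN/m³; averaging over the depth B below the base, γ̄ = γ' + (d_w/B)(γ − γ') = 15.257 kN/m³.
q·N_q = 48.4 × 56 = 2710.4 kPa
0.5·γ·B·N_γ·s_γ = 0.5 × 15.257 × 1.7 × 77.3 × 0.92 = 922.26 kPa
q_ult = 2710.4 + 922.26 = 3632.7 kPa.
q_net = 3632.7 − 48.4 = 3584.3 kPa.
q_all(net) = 3584.3 / 2.5 = 1433.7 kPa.

q_all(net) ≈ 1430 kPa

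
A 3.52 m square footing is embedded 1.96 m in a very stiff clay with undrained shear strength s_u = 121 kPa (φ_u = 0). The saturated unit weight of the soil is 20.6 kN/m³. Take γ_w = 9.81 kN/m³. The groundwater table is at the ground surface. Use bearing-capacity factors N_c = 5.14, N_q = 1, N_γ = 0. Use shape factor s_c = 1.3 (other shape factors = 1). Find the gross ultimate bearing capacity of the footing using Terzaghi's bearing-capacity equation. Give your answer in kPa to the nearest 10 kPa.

q_ult ≈ 830 kPa

With the water table at the surface the whole profile is submerged: γ' = 20.6 − 9.81 = 10.79 kN/m³, so q = γ'·D_f = 21.148 kPa.
q_ult = c·N_c·s_c + q·N_q
     = 121 × 5.14 × 1.3 + 21.148 × 1
     = 808.52 + 21.148 = 829.67 kPa.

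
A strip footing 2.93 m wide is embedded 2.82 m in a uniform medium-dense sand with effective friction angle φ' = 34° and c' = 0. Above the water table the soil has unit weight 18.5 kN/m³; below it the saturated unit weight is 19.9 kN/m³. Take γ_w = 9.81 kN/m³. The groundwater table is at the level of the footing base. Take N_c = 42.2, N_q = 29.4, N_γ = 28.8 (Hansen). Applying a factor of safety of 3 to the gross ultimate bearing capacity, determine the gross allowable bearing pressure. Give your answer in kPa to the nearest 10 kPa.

q_all ≈ 650 kPa

q = γ·D_f = 18.5 × 2.82 = 52.17 kPa.
For the ½γBN_γ term take γ' = 19.9 − 9.81 = 10.09 kN/m³ (soil below base is submerged).
q·N_q = 52.17 × 29.4 = 1533.8 kPa
0.5·γ·B·N_γ = 0.5 × 10.09 × 2.93 × 28.8 = 425.72 kPa
q_ult = 1533.8 + 425.72 = 1959.5 kPa.
q_all = q_ult / FS = 1959.5 / 3 = 653.17 kPa.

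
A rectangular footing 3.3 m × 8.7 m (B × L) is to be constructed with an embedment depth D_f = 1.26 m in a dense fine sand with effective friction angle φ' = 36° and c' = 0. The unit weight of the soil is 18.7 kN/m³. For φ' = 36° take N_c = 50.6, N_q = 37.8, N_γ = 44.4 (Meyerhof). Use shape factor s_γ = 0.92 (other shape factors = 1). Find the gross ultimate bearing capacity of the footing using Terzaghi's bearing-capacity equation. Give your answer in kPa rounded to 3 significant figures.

Overburden at base level: q = 18.7 × 1.26 = 23.562 kPa.
Surcharge term q·N_q = 23.562 × 37.8 = 890.64 kPa; self-weight term 0.5·γ·B·N_γ·s_γ = 0.5 × 18.7 × 3.3 × 44.4 × 0.92 = 1260.4 kPa.
q_ult = 890.64 + 1260.4 = 2151 kPa.

q_ult ≈ 2150 kPa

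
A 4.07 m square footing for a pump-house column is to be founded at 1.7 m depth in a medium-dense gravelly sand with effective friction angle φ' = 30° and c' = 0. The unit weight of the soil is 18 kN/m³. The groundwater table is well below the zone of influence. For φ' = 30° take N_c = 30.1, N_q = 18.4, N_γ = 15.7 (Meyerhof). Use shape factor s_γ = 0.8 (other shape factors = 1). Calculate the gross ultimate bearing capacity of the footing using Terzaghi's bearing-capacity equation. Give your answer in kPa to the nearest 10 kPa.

q_ult ≈ 1020 kPa

Overburden at base level: q = 18 × 1.7 = 30.6 kPa.
Surcharge term q·N_q = 30.6 × 18.4 = 563.04 kPa; self-weight term 0.5·γ·B·N_γ·s_γ = 0.5 × 18 × 4.07 × 15.7 × 0.8 = 460.07 kPa.
q_ult = 563.04 + 460.07 = 1023.1 kPa.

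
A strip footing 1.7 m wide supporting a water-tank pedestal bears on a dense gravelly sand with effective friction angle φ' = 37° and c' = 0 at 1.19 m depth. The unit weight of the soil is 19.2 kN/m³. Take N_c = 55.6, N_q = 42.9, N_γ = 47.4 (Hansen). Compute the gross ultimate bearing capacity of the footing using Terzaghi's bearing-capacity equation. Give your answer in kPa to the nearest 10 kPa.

Overburden at base level: q = 19.2 × 1.19 = 22.848 kPa.
Surcharge term q·N_q = 22.848 × 42.9 = 980.18 kPa; self-weight term 0.5·γ·B·N_γ = 0.5 × 19.2 × 1.7 × 47.4 = 773.57 kPa.
q_ult = 980.18 + 773.57 = 1753.7 kPa.

q_ult ≈ 1750 kPa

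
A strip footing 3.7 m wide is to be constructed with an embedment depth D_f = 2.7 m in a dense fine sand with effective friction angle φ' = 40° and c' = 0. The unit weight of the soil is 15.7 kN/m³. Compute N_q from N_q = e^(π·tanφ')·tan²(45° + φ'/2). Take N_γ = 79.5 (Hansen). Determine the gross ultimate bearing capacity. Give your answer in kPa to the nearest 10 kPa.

q_ult ≈ 5030 kPa

tan40° = 0.8391, so N_q = e^(π×0.8391)·tan²(65°) = 13.959 × 4.599 = 64.2.
q = γ·D_f = 15.7 × 2.7 = 42.39 kPa.
q·N_q = 42.39 × 64.195 = 2721.2 kPa
0.5·γ·B·N_γ = 0.5 × 15.7 × 3.7 × 79.5 = 2309.1 kPa
q_ult = 2721.2 + 2309.1 = 5030.3 kPa.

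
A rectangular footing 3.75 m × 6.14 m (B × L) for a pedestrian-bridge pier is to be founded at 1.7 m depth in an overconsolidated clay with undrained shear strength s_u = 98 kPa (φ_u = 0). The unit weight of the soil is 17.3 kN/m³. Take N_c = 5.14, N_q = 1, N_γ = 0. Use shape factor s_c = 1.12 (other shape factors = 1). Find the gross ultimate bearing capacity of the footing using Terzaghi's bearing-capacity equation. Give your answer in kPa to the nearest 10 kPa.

q = γ·D_f = 17.3 × 1.7 = 29.41 kPa.
c·N_c·s_c = 98 × 5.14 × 1.12 = 564.17 kPa
q·N_q = 29.41 × 1 = 29.41 kPa
q_ult = 564.17 + 29.41 = 593.58 kPa.

q_ult ≈ 590 kPa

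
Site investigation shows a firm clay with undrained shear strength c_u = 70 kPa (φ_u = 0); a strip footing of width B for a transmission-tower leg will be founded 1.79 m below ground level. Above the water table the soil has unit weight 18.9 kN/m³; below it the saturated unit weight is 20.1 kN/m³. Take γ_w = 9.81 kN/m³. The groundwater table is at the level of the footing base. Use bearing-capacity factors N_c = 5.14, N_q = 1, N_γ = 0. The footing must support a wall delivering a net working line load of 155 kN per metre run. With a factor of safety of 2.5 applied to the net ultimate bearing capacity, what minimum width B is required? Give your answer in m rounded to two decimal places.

Effective surcharge at the founding depth q = γ·D_f = 18.9 × 1.79 = 33.831 kPa.
q_ult = c·N_c + q·N_q
     = 70 × 5.14 + 33.831 × 1
     = 359.8 + 33.831 = 393.63 kPa.
For φ = 0 the ½γBN_γ term vanishes, so q_ult is independent of B. q_net = 393.63 − 33.831 = 359.8 kPa; q_all(net) = 359.8/2.5 = 143.92 kPa.
Required width B = w / q_all(net) = 155 / 143.92 = 1.077 m.

B = 1.08 m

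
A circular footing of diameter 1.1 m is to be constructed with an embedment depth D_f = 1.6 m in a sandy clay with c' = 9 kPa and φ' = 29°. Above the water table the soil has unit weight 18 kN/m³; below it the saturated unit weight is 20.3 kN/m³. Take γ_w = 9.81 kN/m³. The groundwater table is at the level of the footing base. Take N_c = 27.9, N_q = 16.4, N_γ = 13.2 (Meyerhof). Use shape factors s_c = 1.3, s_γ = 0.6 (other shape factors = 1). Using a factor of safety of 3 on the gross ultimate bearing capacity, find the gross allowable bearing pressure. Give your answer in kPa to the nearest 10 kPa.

q_all ≈ 280 kPa

q = γ·D_f = 18 × 1.6 = 28.8 kPa.
For the ½γBN_γ term take γ' = 20.3 − 9.81 = 10.49 kN/m³ (soil below base is submerged).
c·N_c·s_c = 9 × 27.9 × 1.3 = 326.43 kPa
q·N_q = 28.8 × 16.4 = 472.32 kPa
0.5·γ·B·N_γ·s_γ = 0.5 × 10.49 × 1.1 × 13.2 × 0.6 = 45.694 kPa
q_ult = 326.43 + 472.32 + 45.694 = 844.44 kPa.
q_all = 844.44 / 3 = 281.48 kPa.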